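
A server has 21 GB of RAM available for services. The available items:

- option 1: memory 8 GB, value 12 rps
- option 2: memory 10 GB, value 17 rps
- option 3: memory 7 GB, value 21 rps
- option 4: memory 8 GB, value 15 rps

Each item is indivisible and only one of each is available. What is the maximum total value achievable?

Check high-value combinations within 21 GB:
- option 2+option 3: memory 10+7=17, value 17+21=38
- option 3+option 4: memory 7+8=15, value 21+15=36
- option 1+option 3: memory 8+7=15, value 12+21=33
- option 2+option 4: memory 10+8=18, value 17+15=32
Best: 38 rps.

38 rps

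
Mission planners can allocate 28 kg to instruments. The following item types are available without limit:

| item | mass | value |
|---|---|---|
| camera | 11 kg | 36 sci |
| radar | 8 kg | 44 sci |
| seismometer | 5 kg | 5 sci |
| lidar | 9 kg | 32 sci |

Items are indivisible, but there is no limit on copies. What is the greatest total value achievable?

Best value-per-unit is radar at 44/8, and filling with it alone uses mass 3×8=24. No mix of the others beats 3×44 = 132.

132 sci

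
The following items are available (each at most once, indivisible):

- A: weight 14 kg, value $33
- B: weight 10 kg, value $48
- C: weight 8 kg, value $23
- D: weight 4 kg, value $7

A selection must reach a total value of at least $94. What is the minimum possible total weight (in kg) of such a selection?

32

Subsets with value ≥ 94, sorted by total weight:
- A+B+C: weight 32, value 104
- A+B+C+D: weight 36, value 111
Minimum weight: 32 kg.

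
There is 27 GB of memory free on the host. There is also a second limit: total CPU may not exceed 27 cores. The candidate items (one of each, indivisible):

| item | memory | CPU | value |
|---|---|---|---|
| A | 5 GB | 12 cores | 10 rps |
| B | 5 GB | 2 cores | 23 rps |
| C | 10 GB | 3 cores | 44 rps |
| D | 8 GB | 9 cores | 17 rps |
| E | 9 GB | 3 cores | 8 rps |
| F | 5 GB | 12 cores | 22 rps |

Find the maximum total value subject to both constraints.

89 rps

Feasible sets respecting both limits:
- B+C+F: memory 20, CPU 17, value 89
- B+C+D: memory 23, CPU 14, value 84
- C+D+F: memory 23, CPU 24, value 83
Best: 89 rps.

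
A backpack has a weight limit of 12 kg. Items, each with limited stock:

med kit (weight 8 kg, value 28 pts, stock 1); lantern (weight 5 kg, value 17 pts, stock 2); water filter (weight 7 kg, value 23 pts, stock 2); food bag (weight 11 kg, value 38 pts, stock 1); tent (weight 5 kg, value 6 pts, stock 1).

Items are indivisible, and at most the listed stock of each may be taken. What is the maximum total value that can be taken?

40 pts

Top feasible selections:
- 1×lantern + 1×water filter: weight 12, value 40
- 1×food bag: weight 11, value 38
Best: 40 pts.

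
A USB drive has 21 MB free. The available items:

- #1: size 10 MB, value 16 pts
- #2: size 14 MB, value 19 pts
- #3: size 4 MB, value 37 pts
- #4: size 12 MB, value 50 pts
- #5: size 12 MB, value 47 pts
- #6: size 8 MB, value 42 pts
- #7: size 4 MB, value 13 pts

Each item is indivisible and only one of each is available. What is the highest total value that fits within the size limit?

Check high-value combinations within 21 MB:
- #3+#4+#7: size 4+12+4=20, value 37+50+13=100
- #3+#5+#7: size 4+12+4=20, value 37+47+13=97
- #3+#6+#7: size 4+8+4=16, value 37+42+13=92
Best: 100 pts.

100 pts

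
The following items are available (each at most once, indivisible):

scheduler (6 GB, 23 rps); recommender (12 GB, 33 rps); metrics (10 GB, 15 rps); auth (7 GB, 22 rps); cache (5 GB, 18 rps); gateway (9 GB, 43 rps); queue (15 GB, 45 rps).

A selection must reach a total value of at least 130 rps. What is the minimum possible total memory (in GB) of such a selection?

Subsets with value ≥ 130, sorted by total memory:
- scheduler+auth+gateway+queue: memory 37, value 133
- scheduler+recommender+auth+cache+gateway: memory 39, value 139
Minimum memory: 37 GB.

37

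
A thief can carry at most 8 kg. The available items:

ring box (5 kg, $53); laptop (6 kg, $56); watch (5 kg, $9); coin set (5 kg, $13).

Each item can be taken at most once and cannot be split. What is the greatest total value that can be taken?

Check high-value combinations within 8 kg:
- laptop: weight 6, value 56
- ring box: weight 5, value 53
- coin set: weight 5, value 13
- watch: weight 5, value 9
Best: $56.

$56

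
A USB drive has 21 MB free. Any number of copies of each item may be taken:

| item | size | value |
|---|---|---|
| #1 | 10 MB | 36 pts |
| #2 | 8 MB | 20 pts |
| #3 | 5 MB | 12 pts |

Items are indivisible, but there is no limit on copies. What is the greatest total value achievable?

Best value-per-unit is #1 at 36/10, and filling with it alone uses size 2×10=20. No mix of the others beats 2×36 = 72.

72 pts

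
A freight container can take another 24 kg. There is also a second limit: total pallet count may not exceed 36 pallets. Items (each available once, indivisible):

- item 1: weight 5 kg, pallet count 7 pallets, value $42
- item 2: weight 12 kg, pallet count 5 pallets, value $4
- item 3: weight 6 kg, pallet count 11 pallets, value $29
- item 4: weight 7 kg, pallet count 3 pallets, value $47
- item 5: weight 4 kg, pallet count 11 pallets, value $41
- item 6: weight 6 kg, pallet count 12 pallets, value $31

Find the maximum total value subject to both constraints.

Feasible sets respecting both limits:
- item 1+item 4+item 5+item 6: weight 22, pallet count 33, value 161
- item 1+item 3+item 4+item 5: weight 22, pallet count 32, value 159
- item 1+item 3+item 4+item 6: weight 24, pallet count 33, value 149
- item 1+item 4+item 5: weight 16, pallet count 21, value 130
Best: $161.

$161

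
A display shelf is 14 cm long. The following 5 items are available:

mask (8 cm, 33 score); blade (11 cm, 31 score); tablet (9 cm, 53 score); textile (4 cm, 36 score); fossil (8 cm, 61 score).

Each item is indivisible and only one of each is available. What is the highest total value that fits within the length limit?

97 score

Check high-value combinations within 14 cm:
- textile+fossil: length 4+8=12, value 36+61=97
- tablet+textile: length 9+4=13, value 53+36=89
- mask+textile: length 8+4=12, value 33+36=69
Best: 97 score.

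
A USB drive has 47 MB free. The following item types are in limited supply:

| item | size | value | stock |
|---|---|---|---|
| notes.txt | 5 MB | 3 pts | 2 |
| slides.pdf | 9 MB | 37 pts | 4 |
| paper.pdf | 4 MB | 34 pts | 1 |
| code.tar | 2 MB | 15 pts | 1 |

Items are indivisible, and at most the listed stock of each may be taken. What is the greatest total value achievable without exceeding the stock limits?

200 pts

Top feasible selections:
- 1×notes.txt + 4×slides.pdf + 1×paper.pdf + 1×code.tar: size 47, value 200
- 4×slides.pdf + 1×paper.pdf + 1×code.tar: size 42, value 197
Best: 200 pts.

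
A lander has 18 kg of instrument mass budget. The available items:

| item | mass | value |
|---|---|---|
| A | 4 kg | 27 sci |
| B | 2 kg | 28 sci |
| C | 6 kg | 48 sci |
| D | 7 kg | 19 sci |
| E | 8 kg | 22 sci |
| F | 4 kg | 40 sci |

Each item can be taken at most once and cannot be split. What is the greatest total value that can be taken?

143 sci

Check high-value combinations within 18 kg:
- A+B+C+F: mass 4+2+6+4=16, value 27+28+48+40=143
- A+B+E+F: mass 4+2+8+4=18, value 27+28+22+40=117
- B+C+F: mass 2+6+4=12, value 28+48+40=116
- A+C+F: mass 4+6+4=14, value 27+48+40=115
Best: 143 sci.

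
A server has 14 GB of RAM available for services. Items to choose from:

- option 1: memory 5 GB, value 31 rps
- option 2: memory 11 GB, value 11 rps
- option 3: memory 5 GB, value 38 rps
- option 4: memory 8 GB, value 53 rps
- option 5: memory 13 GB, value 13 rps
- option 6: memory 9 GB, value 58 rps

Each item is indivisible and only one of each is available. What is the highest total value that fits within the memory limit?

96 rps

Check high-value combinations within 14 GB:
- option 3+option 6: memory 5+9=14, value 38+58=96
- option 3+option 4: memory 5+8=13, value 38+53=91
- option 1+option 6: memory 5+9=14, value 31+58=89
- option 1+option 4: memory 5+8=13, value 31+53=84
Best: 96 rps.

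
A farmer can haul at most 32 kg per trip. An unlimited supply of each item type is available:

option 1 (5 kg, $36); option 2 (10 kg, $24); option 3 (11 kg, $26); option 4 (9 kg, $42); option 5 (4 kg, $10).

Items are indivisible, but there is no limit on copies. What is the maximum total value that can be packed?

$216

Best value-per-unit is option 1 at 36/5, and filling with it alone uses weight 6×5=30. No mix of the others beats 6×36 = 216.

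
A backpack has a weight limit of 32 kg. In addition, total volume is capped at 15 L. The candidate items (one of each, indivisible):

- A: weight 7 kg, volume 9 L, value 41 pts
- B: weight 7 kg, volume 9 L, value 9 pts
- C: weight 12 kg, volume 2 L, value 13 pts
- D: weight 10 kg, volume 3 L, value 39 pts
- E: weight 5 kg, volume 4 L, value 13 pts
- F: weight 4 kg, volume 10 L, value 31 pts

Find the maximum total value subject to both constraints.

93 pts

Feasible sets respecting both limits:
- A+C+D: weight 29, volume 14, value 93
- C+D+F: weight 26, volume 15, value 83
- A+D: weight 17, volume 12, value 80
Best: 93 pts.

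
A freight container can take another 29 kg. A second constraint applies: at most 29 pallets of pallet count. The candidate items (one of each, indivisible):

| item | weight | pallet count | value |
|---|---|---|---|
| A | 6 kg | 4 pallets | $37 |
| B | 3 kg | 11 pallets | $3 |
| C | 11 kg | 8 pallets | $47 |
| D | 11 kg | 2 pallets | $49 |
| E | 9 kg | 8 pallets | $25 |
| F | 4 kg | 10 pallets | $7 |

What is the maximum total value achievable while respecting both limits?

Feasible sets respecting both limits:
- A+C+D: weight 28, pallet count 14, value 133
- A+B+D+E: weight 29, pallet count 25, value 114
- A+D+E: weight 26, pallet count 14, value 111
- A+C+E: weight 26, pallet count 20, value 109
Best: $133.

$133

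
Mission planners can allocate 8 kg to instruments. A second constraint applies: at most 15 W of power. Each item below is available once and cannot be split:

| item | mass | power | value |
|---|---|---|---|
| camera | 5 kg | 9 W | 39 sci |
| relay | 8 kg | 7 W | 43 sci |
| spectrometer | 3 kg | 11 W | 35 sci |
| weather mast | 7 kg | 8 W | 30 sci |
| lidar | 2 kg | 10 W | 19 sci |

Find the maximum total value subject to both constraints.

43 sci

Feasible sets respecting both limits:
- relay: mass 8, power 7, value 43
- camera: mass 5, power 9, value 39
- spectrometer: mass 3, power 11, value 35
- weather mast: mass 7, power 8, value 30
Best: 43 sci.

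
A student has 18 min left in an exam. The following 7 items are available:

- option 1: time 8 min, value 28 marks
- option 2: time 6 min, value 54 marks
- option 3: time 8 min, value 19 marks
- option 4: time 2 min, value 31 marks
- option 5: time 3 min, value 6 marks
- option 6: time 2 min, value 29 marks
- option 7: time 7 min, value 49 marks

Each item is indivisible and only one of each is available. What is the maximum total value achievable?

Check high-value combinations within 18 min:
- option 2+option 4+option 6+option 7: time 6+2+2+7=17, value 54+31+29+49=163
- option 1+option 2+option 4+option 6: time 8+6+2+2=18, value 28+54+31+29=142
- option 2+option 4+option 5+option 7: time 6+2+3+7=18, value 54+31+6+49=140
Best: 163 marks.

163 marks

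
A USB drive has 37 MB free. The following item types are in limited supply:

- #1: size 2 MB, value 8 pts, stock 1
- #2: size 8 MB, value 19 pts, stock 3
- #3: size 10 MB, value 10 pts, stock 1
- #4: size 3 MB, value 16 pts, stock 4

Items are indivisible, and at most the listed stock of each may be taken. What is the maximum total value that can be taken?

Top feasible selections:
- 3×#2 + 4×#4: size 36, value 121
- 1×#1 + 3×#2 + 3×#4: size 35, value 113
- 1×#1 + 2×#2 + 4×#4: size 30, value 110
Best: 121 pts.

121 pts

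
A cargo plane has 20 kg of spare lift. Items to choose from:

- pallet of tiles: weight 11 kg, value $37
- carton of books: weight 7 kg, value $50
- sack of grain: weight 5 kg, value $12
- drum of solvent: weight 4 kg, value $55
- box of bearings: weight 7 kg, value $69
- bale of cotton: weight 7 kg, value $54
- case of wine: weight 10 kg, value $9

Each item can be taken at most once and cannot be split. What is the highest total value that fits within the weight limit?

Check high-value combinations within 20 kg:
- drum of solvent+box of bearings+bale of cotton: weight 4+7+7=18, value 55+69+54=178
- carton of books+drum of solvent+box of bearings: weight 7+4+7=18, value 50+55+69=174
- carton of books+drum of solvent+bale of cotton: weight 7+4+7=18, value 50+55+54=159
- sack of grain+drum of solvent+box of bearings: weight 5+4+7=16, value 12+55+69=136
Best: $178.

$178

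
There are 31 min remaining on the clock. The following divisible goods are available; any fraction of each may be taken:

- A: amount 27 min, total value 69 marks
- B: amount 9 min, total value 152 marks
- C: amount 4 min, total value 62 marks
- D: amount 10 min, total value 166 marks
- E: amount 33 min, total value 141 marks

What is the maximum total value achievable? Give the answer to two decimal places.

Take in order of value per unit:
- B (152/9 per unit): all 9 → value 152, running total 152.00
- D (166/10 per unit): all 10 → value 166, running total 318.00
- C (62/4 per unit): all 4 → value 62, running total 380.00
- E (141/33 per unit): 8 of 33 → value 8×141/33 = 34.1818, running total 414.18
Total 414.18.

414.18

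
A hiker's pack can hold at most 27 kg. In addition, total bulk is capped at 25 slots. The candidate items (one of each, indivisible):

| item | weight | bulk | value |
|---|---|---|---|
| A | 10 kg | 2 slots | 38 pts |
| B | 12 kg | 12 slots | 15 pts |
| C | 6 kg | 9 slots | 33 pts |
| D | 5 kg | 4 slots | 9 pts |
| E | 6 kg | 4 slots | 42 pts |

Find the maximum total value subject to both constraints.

Feasible sets respecting both limits:
- A+C+D+E: weight 27, bulk 19, value 122
- A+C+E: weight 22, bulk 15, value 113
- B+C+E: weight 24, bulk 25, value 90
- A+D+E: weight 21, bulk 10, value 89
Best: 122 pts.

122 pts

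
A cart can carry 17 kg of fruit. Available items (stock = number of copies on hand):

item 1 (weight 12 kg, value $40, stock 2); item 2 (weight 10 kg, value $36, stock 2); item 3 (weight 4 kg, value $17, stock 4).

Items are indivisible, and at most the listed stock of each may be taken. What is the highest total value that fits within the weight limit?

$68

Best selections within weight 17 and stock limits:
- 4×item 3: weight 16, value 68
- 1×item 1 + 1×item 3: weight 16, value 57
- 1×item 2 + 1×item 3: weight 14, value 53
- 3×item 3: weight 12, value 51
Best: $68.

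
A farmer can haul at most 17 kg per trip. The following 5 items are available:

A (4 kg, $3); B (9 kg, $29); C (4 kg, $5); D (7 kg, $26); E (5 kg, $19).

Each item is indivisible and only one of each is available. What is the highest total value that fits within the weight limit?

Check high-value combinations within 17 kg:
- B+D: weight 9+7=16, value 29+26=55
- C+D+E: weight 4+7+5=16, value 5+26+19=50
- B+E: weight 9+5=14, value 29+19=48
Best: $55.

$55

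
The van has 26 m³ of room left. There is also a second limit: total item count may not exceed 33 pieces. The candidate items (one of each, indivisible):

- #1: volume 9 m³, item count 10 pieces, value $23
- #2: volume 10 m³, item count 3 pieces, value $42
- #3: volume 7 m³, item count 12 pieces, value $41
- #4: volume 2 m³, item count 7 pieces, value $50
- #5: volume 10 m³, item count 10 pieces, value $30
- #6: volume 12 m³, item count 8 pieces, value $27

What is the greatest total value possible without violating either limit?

Feasible sets respecting both limits:
- #2+#3+#4: volume 19, item count 22, value 133
- #2+#4+#5: volume 22, item count 20, value 122
- #3+#4+#5: volume 19, item count 29, value 121
- #2+#4+#6: volume 24, item count 18, value 119
Best: $133.

$133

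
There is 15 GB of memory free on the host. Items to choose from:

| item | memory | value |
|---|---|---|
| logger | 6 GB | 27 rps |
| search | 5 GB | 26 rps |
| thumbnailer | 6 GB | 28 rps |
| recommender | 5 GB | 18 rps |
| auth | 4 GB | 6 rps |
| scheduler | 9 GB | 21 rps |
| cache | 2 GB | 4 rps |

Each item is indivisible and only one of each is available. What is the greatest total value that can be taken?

60 rps

Check high-value combinations within 15 GB:
- search+thumbnailer+auth: memory 5+6+4=15, value 26+28+6=60
- logger+thumbnailer+cache: memory 6+6+2=14, value 27+28+4=59
- logger+search+auth: memory 6+5+4=15, value 27+26+6=59
- search+thumbnailer+cache: memory 5+6+2=13, value 26+28+4=58
Best: 60 rps.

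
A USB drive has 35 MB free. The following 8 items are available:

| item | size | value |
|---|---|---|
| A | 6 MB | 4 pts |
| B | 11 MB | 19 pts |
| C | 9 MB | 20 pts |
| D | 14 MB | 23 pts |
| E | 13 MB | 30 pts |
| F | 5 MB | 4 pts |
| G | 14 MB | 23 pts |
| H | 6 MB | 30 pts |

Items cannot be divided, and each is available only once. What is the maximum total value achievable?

Check high-value combinations within 35 MB:
- C+E+F+H: size 9+13+5+6=33, value 20+30+4+30=84
- A+C+E+H: size 6+9+13+6=34, value 4+20+30+30=84
- D+E+H: size 14+13+6=33, value 23+30+30=83
- E+G+H: size 13+14+6=33, value 30+23+30=83
Best: 84 pts.

84 pts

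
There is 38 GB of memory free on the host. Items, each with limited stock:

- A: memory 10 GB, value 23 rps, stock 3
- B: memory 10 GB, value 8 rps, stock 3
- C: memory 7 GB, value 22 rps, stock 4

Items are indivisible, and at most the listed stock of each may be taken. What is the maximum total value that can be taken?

Best selections within memory 38 and stock limits:
- 1×A + 4×C: memory 38, value 111
- 1×B + 4×C: memory 38, value 96
Best: 111 rps.

111 rps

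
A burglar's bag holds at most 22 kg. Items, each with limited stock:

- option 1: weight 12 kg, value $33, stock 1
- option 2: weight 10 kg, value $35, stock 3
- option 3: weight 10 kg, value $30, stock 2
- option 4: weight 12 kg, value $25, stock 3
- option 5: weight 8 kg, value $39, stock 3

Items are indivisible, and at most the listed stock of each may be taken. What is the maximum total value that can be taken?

$78

Best selections within weight 22 and stock limits:
- 2×option 5: weight 16, value 78
- 1×option 2 + 1×option 5: weight 18, value 74
- 1×option 1 + 1×option 5: weight 20, value 72
Best: $78.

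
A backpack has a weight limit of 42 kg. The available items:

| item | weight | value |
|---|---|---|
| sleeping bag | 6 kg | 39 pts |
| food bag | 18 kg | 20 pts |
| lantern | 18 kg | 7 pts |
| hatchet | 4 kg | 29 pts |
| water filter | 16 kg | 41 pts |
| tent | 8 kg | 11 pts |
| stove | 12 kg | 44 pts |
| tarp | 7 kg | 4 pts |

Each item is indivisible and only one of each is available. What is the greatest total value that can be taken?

153 pts

Check high-value combinations within 42 kg:
- sleeping bag+hatchet+water filter+stove: weight 6+4+16+12=38, value 39+29+41+44=153
- sleeping bag+water filter+tent+stove: weight 6+16+8+12=42, value 39+41+11+44=135
- sleeping bag+food bag+hatchet+stove: weight 6+18+4+12=40, value 39+20+29+44=132
- sleeping bag+water filter+stove+tarp: weight 6+16+12+7=41, value 39+41+44+4=128
- sleeping bag+hatchet+tent+stove+tarp: weight 6+4+8+12+7=37, value 39+29+11+44+4=127
Best: 153 pts.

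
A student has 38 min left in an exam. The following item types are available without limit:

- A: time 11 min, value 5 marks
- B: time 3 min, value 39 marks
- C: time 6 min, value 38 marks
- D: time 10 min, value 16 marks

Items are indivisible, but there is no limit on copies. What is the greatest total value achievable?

468 marks

Best value-per-unit is B at 39/3, and filling with it alone uses time 12×3=36. No mix of the others beats 12×39 = 468.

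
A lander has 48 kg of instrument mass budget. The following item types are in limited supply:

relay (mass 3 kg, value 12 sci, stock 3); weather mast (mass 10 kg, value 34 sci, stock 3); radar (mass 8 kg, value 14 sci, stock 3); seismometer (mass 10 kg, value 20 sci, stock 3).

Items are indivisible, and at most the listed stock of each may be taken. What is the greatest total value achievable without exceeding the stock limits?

152 sci

Best selections within mass 48 and stock limits:
- 3×relay + 3×weather mast + 1×radar: mass 47, value 152
- 2×relay + 3×weather mast + 1×seismometer: mass 46, value 146
- 2×relay + 3×weather mast + 1×radar: mass 44, value 140
- 3×relay + 3×weather mast: mass 39, value 138
Best: 152 sci.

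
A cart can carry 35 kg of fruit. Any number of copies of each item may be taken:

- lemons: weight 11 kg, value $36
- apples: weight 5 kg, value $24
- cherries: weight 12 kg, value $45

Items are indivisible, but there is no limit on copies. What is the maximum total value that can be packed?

$168

Best value-per-unit is apples at 24/5, and filling with it alone uses weight 7×5=35. No mix of the others beats 7×24 = 168.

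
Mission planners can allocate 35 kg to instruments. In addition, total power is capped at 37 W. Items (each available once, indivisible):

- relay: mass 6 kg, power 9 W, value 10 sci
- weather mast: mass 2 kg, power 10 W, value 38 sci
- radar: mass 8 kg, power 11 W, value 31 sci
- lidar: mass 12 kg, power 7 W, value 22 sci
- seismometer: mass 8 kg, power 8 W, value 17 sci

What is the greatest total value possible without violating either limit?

108 sci

Feasible sets respecting both limits:
- weather mast+radar+lidar+seismometer: mass 30, power 36, value 108
- relay+weather mast+radar+lidar: mass 28, power 37, value 101
- weather mast+radar+lidar: mass 22, power 28, value 91
Best: 108 sci.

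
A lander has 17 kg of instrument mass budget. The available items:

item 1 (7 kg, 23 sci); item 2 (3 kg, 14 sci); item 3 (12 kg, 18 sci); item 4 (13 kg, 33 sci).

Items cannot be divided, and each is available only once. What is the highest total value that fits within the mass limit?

47 sci

Check high-value combinations within 17 kg:
- item 2+item 4: mass 3+13=16, value 14+33=47
- item 1+item 2: mass 7+3=10, value 23+14=37
- item 4: mass 13, value 33
Best: 47 sci.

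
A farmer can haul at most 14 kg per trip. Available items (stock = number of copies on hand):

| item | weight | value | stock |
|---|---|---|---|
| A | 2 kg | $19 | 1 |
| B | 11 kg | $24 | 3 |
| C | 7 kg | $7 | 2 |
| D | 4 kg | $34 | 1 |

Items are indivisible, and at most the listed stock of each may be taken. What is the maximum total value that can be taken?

$60

Best selections within weight 14 and stock limits:
- 1×A + 1×C + 1×D: weight 13, value 60
- 1×A + 1×D: weight 6, value 53
Best: $60.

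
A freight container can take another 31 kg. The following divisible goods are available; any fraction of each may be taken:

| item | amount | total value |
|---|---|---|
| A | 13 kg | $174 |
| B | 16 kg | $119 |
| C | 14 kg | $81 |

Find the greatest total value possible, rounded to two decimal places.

304.57

Take in order of value per unit:
- A (174/13 per unit): all 13 → value 174, running total 174.00
- B (119/16 per unit): all 16 → value 119, running total 293.00
- C (81/14 per unit): 2 of 14 → value 2×81/14 = 11.5714, running total 304.57
Total 304.57.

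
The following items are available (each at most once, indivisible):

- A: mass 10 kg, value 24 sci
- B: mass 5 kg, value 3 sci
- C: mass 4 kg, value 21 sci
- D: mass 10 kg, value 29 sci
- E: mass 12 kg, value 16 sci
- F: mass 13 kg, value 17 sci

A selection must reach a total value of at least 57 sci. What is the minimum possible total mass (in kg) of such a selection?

24

Subsets with value ≥ 57, sorted by total mass:
- A+C+D: mass 24, value 74
- C+D+E: mass 26, value 66
- A+C+E: mass 26, value 61
Minimum mass: 24 kg.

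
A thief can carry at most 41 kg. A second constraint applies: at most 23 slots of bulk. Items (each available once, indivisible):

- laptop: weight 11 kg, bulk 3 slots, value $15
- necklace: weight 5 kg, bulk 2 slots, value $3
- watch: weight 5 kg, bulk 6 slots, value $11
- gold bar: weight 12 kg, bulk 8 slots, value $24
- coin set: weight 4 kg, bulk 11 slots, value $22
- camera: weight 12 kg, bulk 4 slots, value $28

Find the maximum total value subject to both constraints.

$78

Feasible sets respecting both limits:
- laptop+watch+gold bar+camera: weight 40, bulk 21, value 78
- gold bar+coin set+camera: weight 28, bulk 23, value 74
- laptop+necklace+gold bar+camera: weight 40, bulk 17, value 70
Best: $78.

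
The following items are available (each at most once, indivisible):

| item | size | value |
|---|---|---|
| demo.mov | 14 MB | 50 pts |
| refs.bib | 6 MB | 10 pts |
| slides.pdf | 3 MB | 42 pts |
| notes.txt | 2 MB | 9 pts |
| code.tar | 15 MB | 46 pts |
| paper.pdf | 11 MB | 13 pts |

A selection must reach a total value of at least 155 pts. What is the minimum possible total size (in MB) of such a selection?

40

Subsets with value ≥ 155, sorted by total size:
- demo.mov+refs.bib+slides.pdf+notes.txt+code.tar: size 40, value 157
- demo.mov+slides.pdf+notes.txt+code.tar+paper.pdf: size 45, value 160
- demo.mov+refs.bib+slides.pdf+code.tar+paper.pdf: size 49, value 161
- demo.mov+refs.bib+slides.pdf+notes.txt+code.tar+paper.pdf: size 51, value 170
Minimum size: 40 MB.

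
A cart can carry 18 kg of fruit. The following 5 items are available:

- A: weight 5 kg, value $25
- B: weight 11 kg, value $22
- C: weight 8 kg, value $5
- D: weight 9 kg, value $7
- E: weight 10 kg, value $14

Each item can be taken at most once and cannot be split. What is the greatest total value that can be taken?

$47

Check high-value combinations within 18 kg:
- A+B: weight 5+11=16, value 25+22=47
- A+E: weight 5+10=15, value 25+14=39
- A+D: weight 5+9=14, value 25+7=32
- A+C: weight 5+8=13, value 25+5=30
Best: $47.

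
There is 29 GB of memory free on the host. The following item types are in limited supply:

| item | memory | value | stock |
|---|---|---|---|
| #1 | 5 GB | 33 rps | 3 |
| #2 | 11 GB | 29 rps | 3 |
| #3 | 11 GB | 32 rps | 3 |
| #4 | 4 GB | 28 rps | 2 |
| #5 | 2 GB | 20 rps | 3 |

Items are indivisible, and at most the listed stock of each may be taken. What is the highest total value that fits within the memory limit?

215 rps

Best selections within memory 29 and stock limits:
- 3×#1 + 2×#4 + 3×#5: memory 29, value 215
- 3×#1 + 2×#4 + 2×#5: memory 27, value 195
Best: 215 rps.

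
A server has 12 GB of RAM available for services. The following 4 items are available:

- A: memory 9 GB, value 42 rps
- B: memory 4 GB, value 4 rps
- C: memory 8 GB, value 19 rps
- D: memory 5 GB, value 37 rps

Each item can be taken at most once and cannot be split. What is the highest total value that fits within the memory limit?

Check high-value combinations within 12 GB:
- A: memory 9, value 42
- B+D: memory 4+5=9, value 4+37=41
- D: memory 5, value 37
- B+C: memory 4+8=12, value 4+19=23
Best: 42 rps.

42 rps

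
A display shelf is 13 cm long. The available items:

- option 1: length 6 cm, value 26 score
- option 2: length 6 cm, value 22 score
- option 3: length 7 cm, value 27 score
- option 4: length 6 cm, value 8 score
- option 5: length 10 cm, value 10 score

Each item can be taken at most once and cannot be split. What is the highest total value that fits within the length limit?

Check high-value combinations within 13 cm:
- option 1+option 3: length 6+7=13, value 26+27=53
- option 2+option 3: length 6+7=13, value 22+27=49
- option 1+option 2: length 6+6=12, value 26+22=48
- option 3+option 4: length 7+6=13, value 27+8=35
Best: 53 score.

53 score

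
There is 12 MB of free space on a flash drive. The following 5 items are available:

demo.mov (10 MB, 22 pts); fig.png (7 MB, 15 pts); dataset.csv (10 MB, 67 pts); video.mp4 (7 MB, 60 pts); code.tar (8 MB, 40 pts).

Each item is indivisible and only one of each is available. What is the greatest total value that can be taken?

Check high-value combinations within 12 MB:
- dataset.csv: size 10, value 67
- video.mp4: size 7, value 60
- code.tar: size 8, value 40
- demo.mov: size 10, value 22
- fig.png: size 7, value 15
Best: 67 pts.

67 pts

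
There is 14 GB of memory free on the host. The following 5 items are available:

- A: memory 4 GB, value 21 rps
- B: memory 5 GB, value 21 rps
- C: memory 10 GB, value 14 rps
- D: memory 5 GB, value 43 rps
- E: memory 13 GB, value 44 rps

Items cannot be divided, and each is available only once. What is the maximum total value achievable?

Check high-value combinations within 14 GB:
- A+B+D: memory 4+5+5=14, value 21+21+43=85
- A+D: memory 4+5=9, value 21+43=64
- B+D: memory 5+5=10, value 21+43=64
Best: 85 rps.

85 rps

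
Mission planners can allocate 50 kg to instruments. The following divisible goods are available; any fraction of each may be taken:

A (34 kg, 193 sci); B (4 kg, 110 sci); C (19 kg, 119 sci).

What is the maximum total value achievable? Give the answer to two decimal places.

382.26

Take in order of value per unit:
- B (110/4 per unit): all 4 → value 110, running total 110.00
- C (119/19 per unit): all 19 → value 119, running total 229.00
- A (193/34 per unit): 27 of 34 → value 27×193/34 = 153.2647, running total 382.26
Total 382.26.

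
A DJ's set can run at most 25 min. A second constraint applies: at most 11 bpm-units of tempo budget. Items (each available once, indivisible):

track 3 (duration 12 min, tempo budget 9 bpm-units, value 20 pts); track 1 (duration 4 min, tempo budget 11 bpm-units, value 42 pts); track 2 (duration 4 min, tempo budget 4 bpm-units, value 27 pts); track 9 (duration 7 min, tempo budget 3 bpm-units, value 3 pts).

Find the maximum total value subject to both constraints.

42 pts

Feasible sets respecting both limits:
- track 1: duration 4, tempo budget 11, value 42
- track 2+track 9: duration 11, tempo budget 7, value 30
- track 2: duration 4, tempo budget 4, value 27
Best: 42 pts.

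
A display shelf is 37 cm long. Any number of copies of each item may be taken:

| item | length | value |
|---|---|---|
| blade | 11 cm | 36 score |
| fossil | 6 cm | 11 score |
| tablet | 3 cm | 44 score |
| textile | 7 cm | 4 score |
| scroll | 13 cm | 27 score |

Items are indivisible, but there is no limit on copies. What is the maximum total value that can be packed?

Best value-per-unit is tablet at 44/3, and filling with it alone uses length 12×3=36. No mix of the others beats 12×44 = 528.

528 score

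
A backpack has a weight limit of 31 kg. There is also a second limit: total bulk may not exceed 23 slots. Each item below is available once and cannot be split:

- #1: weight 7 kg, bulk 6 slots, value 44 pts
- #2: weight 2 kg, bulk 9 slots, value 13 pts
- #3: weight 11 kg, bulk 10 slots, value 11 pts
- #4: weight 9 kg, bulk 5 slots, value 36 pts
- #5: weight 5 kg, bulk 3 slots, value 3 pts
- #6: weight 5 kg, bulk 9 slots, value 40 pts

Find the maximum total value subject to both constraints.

Feasible sets respecting both limits:
- #1+#4+#5+#6: weight 26, bulk 23, value 123
- #1+#4+#6: weight 21, bulk 20, value 120
- #1+#2+#4+#5: weight 23, bulk 23, value 96
Best: 123 pts.

123 pts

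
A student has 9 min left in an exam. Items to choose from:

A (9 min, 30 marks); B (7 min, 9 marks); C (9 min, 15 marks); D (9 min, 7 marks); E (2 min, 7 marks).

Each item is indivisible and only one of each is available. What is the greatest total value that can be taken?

Check high-value combinations within 9 min:
- A: time 9, value 30
- B+E: time 7+2=9, value 9+7=16
- C: time 9, value 15
- B: time 7, value 9
Best: 30 marks.

30 marks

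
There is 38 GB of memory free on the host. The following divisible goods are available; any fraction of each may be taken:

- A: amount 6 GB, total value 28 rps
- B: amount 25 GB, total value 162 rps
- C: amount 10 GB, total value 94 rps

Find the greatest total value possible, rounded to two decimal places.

Take in order of value per unit:
- C (94/10 per unit): all 10 → value 94, running total 94.00
- B (162/25 per unit): all 25 → value 162, running total 256.00
- A (28/6 per unit): 3 of 6 → value 3×28/6 = 14.0000, running total 270.00
Total 270.00.

270.00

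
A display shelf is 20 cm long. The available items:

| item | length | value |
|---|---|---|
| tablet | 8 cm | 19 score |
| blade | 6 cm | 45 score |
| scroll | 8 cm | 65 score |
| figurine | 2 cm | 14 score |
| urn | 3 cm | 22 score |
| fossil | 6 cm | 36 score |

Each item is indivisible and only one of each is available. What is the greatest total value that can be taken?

Check high-value combinations within 20 cm:
- blade+scroll+figurine+urn: length 6+8+2+3=19, value 45+65+14+22=146
- blade+scroll+fossil: length 6+8+6=20, value 45+65+36=146
- scroll+figurine+urn+fossil: length 8+2+3+6=19, value 65+14+22+36=137
- blade+scroll+urn: length 6+8+3=17, value 45+65+22=132
Best: 146 score.

146 score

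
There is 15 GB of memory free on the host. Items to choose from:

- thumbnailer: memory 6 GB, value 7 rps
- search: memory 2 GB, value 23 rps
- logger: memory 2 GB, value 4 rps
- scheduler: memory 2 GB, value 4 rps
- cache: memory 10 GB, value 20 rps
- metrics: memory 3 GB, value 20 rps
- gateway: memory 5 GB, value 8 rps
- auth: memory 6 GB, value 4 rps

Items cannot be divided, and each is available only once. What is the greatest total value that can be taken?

63 rps

Check high-value combinations within 15 GB:
- search+cache+metrics: memory 2+10+3=15, value 23+20+20=63
- search+logger+scheduler+metrics+gateway: memory 2+2+2+3+5=14, value 23+4+4+20+8=59
- thumbnailer+search+logger+scheduler+metrics: memory 6+2+2+2+3=15, value 7+23+4+4+20=58
- search+logger+metrics+gateway: memory 2+2+3+5=12, value 23+4+20+8=55
Best: 63 rps.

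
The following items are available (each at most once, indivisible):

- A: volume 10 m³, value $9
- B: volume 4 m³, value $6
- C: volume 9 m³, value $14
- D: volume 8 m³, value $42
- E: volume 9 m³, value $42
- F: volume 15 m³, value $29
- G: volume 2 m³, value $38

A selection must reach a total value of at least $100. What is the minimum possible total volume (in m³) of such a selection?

Subsets with value ≥ 100, sorted by total volume:
- D+E+G: volume 19, value 122
- B+D+E+G: volume 23, value 128
Minimum volume: 19 m³.

19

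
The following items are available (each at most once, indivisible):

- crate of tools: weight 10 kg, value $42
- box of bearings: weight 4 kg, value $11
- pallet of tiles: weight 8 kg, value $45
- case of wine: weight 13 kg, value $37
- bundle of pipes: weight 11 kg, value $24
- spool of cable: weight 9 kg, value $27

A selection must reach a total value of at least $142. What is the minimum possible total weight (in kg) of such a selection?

Subsets with value ≥ 142, sorted by total weight:
- crate of tools+pallet of tiles+case of wine+spool of cable: weight 40, value 151
- crate of tools+box of bearings+pallet of tiles+bundle of pipes+spool of cable: weight 42, value 149
- crate of tools+pallet of tiles+case of wine+bundle of pipes: weight 42, value 148
Minimum weight: 40 kg.

40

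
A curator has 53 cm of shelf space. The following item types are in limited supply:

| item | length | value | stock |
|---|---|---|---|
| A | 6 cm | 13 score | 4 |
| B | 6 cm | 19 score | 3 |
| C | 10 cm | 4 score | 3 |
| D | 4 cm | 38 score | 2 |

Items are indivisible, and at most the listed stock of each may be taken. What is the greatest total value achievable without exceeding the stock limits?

Top feasible selections:
- 4×A + 3×B + 2×D: length 50, value 185
- 3×A + 3×B + 2×D: length 44, value 172
- 4×A + 2×B + 2×D: length 44, value 166
- 2×A + 3×B + 1×C + 2×D: length 48, value 163
Best: 185 score.

185 score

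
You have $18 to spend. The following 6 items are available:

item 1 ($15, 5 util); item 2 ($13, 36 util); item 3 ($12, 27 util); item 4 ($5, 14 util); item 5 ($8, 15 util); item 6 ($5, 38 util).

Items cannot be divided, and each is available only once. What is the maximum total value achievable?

Check high-value combinations within $18:
- item 2+item 6: cost 13+5=18, value 36+38=74
- item 4+item 5+item 6: cost 5+8+5=18, value 14+15+38=67
- item 3+item 6: cost 12+5=17, value 27+38=65
- item 5+item 6: cost 8+5=13, value 15+38=53
Best: 74 util.

74 util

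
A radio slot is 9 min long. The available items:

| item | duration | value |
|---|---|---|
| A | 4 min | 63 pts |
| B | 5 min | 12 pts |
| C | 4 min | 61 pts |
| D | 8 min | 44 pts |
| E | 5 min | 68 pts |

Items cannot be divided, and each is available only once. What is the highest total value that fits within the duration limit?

131 pts

Check high-value combinations within 9 min:
- A+E: duration 4+5=9, value 63+68=131
- C+E: duration 4+5=9, value 61+68=129
- A+C: duration 4+4=8, value 63+61=124
Best: 131 pts.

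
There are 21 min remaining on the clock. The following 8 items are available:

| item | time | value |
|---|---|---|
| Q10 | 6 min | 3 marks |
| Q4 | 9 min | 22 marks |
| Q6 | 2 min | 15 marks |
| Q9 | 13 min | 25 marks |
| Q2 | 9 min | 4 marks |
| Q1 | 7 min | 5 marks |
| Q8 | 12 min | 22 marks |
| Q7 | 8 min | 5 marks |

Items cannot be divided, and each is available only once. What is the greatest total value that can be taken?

44 marks

This is a 0/1 knapsack; check combinations near the capacity.
- Q4+Q8: time 9+12=21, value 22+22=44
- Q10+Q6+Q9: time 6+2+13=21, value 3+15+25=43
- Q4+Q6+Q1: time 9+2+7=18, value 22+15+5=42
Best: 44 marks.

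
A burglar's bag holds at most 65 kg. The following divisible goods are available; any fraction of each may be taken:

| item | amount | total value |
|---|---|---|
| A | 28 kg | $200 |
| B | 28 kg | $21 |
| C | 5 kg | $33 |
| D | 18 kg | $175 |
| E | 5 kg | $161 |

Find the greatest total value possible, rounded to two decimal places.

575.75

Take in order of value per unit:
- E (161/5 per unit): all 5 → value 161, running total 161.00
- D (175/18 per unit): all 18 → value 175, running total 336.00
- A (200/28 per unit): all 28 → value 200, running total 536.00
- C (33/5 per unit): all 5 → value 33, running total 569.00
- B (21/28 per unit): 9 of 28 → value 9×21/28 = 6.7500, running total 575.75
Total 575.75.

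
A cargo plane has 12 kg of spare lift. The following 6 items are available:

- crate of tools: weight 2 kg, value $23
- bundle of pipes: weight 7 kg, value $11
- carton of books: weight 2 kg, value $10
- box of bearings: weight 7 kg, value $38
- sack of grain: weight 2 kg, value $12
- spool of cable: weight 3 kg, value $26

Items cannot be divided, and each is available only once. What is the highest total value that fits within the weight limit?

$87

This is a 0/1 knapsack; check combinations near the capacity.
- crate of tools+box of bearings+spool of cable: weight 2+7+3=12, value 23+38+26=87
- box of bearings+sack of grain+spool of cable: weight 7+2+3=12, value 38+12+26=76
- carton of books+box of bearings+spool of cable: weight 2+7+3=12, value 10+38+26=74
- crate of tools+box of bearings+sack of grain: weight 2+7+2=11, value 23+38+12=73
Best: $87.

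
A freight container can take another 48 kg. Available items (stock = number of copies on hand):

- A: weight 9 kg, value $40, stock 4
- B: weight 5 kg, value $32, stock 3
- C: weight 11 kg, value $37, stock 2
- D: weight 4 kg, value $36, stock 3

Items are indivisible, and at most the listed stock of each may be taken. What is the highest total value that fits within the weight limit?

$284

Best selections within weight 48 and stock limits:
- 2×A + 3×B + 3×D: weight 45, value 284
- 1×A + 3×B + 1×C + 3×D: weight 47, value 281
Best: $284.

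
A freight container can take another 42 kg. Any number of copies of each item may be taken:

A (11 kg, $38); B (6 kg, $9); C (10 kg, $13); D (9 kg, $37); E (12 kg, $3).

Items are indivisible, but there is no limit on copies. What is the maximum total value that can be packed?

$157

Best value-per-unit is D at 37/9; filling with it alone gives 4×37 = 148.
Optimal mix: 1×B + 4×D → weight 42, value 157.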